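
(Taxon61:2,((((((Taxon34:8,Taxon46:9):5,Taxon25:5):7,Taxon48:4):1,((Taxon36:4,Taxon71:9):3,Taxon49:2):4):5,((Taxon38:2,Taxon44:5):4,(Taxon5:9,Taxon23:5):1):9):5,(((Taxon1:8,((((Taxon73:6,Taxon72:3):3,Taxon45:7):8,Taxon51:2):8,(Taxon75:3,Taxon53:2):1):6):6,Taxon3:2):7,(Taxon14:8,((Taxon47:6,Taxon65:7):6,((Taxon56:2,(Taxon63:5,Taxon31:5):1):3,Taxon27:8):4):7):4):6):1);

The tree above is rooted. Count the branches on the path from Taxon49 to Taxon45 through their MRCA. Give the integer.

The MRCA of Taxon49 and Taxon45 is the node subtending ((((((Taxon34,Taxon46),Taxon25),Taxon48),((Taxon36,Taxon71),Taxon49)),((Taxon38,Taxon44),(Taxon5,Taxon23))),(((Taxon1,((((Taxon73,Taxon72),Taxon45),Taxon51),(Taxon75,Taxon53))),Taxon3),(Taxon14,((Taxon47,Taxon65),((Taxon56,(Taxon63,Taxon31)),Taxon27))))).
From Taxon49 up to that node: 4 branches. From Taxon45 up to the same node: 7 branches. Total: 4 + 7 = 11.

11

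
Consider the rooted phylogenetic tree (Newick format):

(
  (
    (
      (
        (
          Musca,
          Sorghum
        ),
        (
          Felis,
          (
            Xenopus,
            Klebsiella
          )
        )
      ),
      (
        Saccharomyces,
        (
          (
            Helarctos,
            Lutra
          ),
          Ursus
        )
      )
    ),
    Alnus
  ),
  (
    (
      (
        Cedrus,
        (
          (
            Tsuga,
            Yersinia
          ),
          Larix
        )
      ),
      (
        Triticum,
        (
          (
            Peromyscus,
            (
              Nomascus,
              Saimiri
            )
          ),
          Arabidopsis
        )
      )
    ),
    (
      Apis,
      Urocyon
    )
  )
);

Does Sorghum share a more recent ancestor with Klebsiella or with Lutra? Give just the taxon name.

The MRCA of Sorghum and Klebsiella subtends ((Musca,Sorghum),(Felis,(Xenopus,Klebsiella))) (5 taxa).
The MRCA of Sorghum and Lutra subtends (((Musca,Sorghum),(Felis,(Xenopus,Klebsiella))),(Saccharomyces,((Helarctos,Lutra),Ursus))) (9 taxa).
The first is nested inside the second, so Sorghum shares a more recent common ancestor with Klebsiella.

Klebsiella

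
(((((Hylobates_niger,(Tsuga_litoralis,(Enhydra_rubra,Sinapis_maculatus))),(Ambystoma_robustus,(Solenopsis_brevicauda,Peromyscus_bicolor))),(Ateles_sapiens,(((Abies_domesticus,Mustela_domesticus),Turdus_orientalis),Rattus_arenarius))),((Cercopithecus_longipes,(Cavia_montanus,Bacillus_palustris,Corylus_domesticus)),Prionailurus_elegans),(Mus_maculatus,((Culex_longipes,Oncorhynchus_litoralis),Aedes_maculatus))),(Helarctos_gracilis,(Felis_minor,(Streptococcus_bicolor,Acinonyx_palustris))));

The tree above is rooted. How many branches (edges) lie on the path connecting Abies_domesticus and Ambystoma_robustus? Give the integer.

8

The MRCA of Abies_domesticus and Ambystoma_robustus is the node subtending (((Hylobates_niger,(Tsuga_litoralis,(Enhydra_rubra,Sinapis_maculatus))),(Ambystoma_robustus,(Solenopsis_brevicauda,Peromyscus_bicolor))),(Ateles_sapiens,(((Abies_domesticus,Mustela_domesticus),Turdus_orientalis),Rattus_arenarius))).
From Abies_domesticus up to that node: 5 branches. From Ambystoma_robustus up to the same node: 3 branches. Total: 5 + 3 = 8.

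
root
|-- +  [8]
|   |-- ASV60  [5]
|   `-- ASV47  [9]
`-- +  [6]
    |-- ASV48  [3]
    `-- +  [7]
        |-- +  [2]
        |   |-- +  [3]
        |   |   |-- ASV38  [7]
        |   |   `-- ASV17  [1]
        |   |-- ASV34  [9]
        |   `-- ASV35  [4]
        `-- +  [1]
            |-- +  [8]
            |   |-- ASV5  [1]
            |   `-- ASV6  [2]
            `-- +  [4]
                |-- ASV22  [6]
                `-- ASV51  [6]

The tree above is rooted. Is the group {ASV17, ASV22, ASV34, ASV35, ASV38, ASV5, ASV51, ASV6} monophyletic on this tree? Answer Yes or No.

Yes

The most recent common ancestor of these taxa subtends (((ASV38,ASV17),ASV34,ASV35),((ASV5,ASV6),(ASV22,ASV51))).
That clade has exactly 8 tips — every listed taxon and nothing else — so the group is monophyletic.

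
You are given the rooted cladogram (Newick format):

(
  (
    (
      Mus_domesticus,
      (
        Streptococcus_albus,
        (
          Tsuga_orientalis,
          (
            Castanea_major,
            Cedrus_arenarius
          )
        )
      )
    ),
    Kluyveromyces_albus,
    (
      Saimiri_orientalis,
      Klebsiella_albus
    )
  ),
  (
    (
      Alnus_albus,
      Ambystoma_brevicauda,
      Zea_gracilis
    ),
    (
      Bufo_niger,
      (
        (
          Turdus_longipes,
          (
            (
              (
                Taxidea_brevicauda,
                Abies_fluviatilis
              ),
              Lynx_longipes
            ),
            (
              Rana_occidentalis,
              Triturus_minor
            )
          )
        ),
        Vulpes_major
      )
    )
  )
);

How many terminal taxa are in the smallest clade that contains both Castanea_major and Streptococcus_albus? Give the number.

The MRCA of Castanea_major and Streptococcus_albus is the node subtending (Streptococcus_albus,(Tsuga_orientalis,(Castanea_major,Cedrus_arenarius))).
That clade contains 4 terminal taxa: Castanea_major, Cedrus_arenarius, Streptococcus_albus, Tsuga_orientalis.

4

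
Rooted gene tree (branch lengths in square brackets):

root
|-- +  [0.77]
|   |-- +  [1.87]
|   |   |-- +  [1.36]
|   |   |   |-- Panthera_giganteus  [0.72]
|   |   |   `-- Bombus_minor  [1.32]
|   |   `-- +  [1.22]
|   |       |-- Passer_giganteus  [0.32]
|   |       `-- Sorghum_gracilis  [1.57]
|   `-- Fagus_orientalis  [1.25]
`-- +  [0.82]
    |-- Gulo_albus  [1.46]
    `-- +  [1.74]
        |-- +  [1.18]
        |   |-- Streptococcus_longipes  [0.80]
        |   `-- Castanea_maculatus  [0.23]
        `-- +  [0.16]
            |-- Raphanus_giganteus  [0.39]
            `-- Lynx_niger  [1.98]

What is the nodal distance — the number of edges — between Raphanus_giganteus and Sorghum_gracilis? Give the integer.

The MRCA of Raphanus_giganteus and Sorghum_gracilis is the root of the tree.
From Raphanus_giganteus up to that node: 4 branches. From Sorghum_gracilis up to the same node: 4 branches. Total: 4 + 4 = 8.

8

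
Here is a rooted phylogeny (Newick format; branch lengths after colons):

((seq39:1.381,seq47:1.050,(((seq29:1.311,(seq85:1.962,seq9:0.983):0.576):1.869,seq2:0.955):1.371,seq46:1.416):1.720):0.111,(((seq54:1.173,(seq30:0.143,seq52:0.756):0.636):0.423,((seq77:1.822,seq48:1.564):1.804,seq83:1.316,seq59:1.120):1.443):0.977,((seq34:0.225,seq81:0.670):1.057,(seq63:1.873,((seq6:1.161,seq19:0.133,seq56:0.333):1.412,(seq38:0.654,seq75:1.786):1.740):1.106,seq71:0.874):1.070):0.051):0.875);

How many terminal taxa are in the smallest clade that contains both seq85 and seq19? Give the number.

The MRCA of seq85 and seq19 is the root, so the clade is the entire tree.
That clade contains 23 terminal taxa: seq19, seq2, seq29, seq30, seq34, seq38, seq39, seq46, seq47, seq48, seq52, seq54, seq56, seq59, seq6, seq63, seq71, seq75, seq77, seq81, seq83, seq85, seq9.

23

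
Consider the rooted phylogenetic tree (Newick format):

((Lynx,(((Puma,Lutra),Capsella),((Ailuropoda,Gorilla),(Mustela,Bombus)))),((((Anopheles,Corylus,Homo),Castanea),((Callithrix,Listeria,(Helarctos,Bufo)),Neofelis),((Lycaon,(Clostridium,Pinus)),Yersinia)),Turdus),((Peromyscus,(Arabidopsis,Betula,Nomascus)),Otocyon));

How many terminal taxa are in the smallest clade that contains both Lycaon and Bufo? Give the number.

The MRCA of Lycaon and Bufo is the node subtending (((Anopheles,Corylus,Homo),Castanea),((Callithrix,Listeria,(Helarctos,Bufo)),Neofelis),((Lycaon,(Clostridium,Pinus)),Yersinia)).
That clade contains 13 terminal taxa: Anopheles, Bufo, Callithrix, Castanea, Clostridium, Corylus, Helarctos, Homo, Listeria, Lycaon, Neofelis, Pinus, Yersinia.

13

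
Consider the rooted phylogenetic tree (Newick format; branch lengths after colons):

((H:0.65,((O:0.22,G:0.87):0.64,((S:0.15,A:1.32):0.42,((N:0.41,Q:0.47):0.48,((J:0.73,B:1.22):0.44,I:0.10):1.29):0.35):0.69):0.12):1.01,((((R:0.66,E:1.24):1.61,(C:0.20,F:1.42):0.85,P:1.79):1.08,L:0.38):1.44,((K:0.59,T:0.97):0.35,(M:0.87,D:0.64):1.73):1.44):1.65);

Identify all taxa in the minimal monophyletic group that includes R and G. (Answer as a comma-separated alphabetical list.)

A, B, C, D, E, F, G, H, I, J, K, L, M, N, O, P, Q, R, S, T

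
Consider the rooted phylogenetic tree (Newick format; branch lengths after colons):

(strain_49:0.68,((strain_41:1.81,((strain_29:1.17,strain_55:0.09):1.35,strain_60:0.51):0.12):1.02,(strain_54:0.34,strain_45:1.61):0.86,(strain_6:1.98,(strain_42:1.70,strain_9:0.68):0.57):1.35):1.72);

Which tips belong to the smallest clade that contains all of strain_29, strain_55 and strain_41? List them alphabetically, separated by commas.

Tracing strain_29: it sits inside (strain_29,strain_55).
Tracing strain_55: it sits inside (strain_29,strain_55).
Tracing strain_41: it sits inside (strain_41,((strain_29,strain_55),strain_60)).
The smallest clade enclosing all 3 is (strain_41,((strain_29,strain_55),strain_60)); the answer is its 4 terminal taxa in alphabetical order.

strain_29, strain_41, strain_55, strain_60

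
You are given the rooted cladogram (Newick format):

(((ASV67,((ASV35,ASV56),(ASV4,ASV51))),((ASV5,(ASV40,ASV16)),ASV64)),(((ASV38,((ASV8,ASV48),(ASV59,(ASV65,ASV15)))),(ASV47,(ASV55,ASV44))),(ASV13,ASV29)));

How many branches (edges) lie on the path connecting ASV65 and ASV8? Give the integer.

5

The MRCA of ASV65 and ASV8 is the node subtending ((ASV8,ASV48),(ASV59,(ASV65,ASV15))).
From ASV65 up to that node: 3 branches. From ASV8 up to the same node: 2 branches. Total: 3 + 2 = 5.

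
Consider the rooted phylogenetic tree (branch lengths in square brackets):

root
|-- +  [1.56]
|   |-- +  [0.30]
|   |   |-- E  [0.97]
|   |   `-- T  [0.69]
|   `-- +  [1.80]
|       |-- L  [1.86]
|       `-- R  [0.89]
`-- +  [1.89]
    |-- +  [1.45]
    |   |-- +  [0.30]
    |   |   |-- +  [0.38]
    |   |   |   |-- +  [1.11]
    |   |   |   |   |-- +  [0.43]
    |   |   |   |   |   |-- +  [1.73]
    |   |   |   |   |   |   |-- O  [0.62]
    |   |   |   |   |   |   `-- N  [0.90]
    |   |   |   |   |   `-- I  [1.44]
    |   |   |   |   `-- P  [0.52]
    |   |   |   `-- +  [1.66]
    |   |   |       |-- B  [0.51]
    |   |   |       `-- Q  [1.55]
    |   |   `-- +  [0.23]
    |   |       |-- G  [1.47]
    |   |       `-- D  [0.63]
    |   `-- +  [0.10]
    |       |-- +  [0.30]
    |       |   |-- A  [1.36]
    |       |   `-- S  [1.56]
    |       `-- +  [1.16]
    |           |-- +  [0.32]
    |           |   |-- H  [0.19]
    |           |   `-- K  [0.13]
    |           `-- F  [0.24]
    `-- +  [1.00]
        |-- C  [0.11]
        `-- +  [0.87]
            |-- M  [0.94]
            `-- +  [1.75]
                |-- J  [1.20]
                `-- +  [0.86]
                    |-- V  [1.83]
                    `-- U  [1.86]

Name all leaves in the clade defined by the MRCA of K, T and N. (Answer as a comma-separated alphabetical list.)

A, B, C, D, E, F, G, H, I, J, K, L, M, N, O, P, Q, R, S, T, U, V

Tracing K: it sits inside (H,K).
Tracing T: it sits inside (E,T).
Tracing N: it sits inside (O,N).
The smallest clade enclosing all 3 is the whole tree (their MRCA is the root), so the answer is all 22 tips in alphabetical order.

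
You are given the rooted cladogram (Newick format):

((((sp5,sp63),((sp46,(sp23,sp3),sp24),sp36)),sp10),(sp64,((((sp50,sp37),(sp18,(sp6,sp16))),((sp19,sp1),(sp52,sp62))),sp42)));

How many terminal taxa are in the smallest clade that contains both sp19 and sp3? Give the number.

The MRCA of sp19 and sp3 is the root, so the clade is the entire tree.
That clade contains 19 terminal taxa: sp1, sp10, sp16, sp18, sp19, sp23, sp24, sp3, sp36, sp37, sp42, sp46, sp5, sp50, sp52, sp6, sp62, sp63, sp64.

19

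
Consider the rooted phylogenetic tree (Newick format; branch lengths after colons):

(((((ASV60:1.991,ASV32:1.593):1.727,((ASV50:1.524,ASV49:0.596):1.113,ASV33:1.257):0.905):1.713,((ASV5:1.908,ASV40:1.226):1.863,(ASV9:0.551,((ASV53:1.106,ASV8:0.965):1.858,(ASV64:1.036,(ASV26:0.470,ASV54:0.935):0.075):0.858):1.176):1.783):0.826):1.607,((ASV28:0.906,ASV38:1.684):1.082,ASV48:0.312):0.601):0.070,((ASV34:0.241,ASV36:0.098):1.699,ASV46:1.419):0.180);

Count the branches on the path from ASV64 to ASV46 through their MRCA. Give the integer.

9

The MRCA of ASV64 and ASV46 is the root of the tree.
From ASV64 up to that node: 7 branches. From ASV46 up to the same node: 2 branches. Total: 7 + 2 = 9.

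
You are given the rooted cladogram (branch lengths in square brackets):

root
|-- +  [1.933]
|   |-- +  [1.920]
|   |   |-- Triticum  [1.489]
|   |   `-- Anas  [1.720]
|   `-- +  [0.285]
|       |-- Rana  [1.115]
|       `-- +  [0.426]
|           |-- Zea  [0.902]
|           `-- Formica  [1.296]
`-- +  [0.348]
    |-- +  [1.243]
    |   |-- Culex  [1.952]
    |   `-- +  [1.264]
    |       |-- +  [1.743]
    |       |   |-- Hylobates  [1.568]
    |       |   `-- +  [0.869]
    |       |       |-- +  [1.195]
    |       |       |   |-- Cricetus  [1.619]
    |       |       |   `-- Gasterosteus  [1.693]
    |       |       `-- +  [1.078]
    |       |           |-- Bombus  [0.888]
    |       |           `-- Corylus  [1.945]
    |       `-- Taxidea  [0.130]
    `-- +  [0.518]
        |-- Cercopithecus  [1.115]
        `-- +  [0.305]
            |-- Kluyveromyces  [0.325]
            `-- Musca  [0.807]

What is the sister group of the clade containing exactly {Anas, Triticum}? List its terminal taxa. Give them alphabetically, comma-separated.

The clade containing exactly {Anas, Triticum} attaches to the tree at the node subtending ((Triticum,Anas),(Rana,(Zea,Formica))).
The other lineage descending from that same node — the sister group — is (Rana,(Zea,Formica)); its 3 tips in alphabetical order are the answer.

Formica, Rana, Zea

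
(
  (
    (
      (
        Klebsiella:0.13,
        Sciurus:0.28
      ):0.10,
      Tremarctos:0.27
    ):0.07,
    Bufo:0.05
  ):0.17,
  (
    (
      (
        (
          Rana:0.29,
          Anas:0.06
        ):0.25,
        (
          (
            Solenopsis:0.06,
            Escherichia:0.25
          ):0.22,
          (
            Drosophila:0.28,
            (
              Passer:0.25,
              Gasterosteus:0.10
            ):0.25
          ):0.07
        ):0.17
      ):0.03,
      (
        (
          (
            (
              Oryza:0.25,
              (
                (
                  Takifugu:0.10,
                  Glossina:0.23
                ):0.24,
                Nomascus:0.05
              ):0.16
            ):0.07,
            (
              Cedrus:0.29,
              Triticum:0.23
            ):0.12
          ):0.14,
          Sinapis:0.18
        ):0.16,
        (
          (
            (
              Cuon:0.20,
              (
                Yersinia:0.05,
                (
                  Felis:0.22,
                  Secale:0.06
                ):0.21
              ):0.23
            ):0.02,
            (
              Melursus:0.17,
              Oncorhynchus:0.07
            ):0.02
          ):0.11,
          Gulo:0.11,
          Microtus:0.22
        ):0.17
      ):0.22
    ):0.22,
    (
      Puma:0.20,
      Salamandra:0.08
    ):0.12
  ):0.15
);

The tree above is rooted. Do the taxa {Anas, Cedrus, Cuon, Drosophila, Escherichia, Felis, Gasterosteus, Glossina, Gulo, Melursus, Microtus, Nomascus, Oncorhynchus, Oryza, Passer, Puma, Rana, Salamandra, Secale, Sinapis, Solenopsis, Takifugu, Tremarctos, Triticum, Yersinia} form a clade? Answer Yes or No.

No

The MRCA of the listed taxa is the root, so the smallest clade containing them is the whole tree.
That clade also contains Bufo, Klebsiella, Sciurus, which are not in the proposed group, so the group is not monophyletic.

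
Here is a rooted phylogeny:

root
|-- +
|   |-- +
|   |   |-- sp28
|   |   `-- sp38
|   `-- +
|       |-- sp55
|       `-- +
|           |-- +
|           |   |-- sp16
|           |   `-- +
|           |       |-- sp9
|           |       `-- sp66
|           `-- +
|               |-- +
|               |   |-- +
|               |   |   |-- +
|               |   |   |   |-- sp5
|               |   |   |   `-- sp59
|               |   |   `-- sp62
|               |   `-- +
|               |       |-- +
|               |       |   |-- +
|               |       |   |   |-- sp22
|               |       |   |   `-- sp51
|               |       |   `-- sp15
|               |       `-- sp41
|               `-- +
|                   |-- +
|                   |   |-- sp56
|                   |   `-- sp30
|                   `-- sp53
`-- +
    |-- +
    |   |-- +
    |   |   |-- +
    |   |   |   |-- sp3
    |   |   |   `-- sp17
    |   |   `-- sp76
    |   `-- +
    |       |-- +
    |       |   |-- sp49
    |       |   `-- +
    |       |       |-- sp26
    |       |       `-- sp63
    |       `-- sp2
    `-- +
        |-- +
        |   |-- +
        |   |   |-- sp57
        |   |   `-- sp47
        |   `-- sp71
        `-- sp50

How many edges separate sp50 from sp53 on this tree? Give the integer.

The MRCA of sp50 and sp53 is the root of the tree.
From sp50 up to that node: 3 branches. From sp53 up to the same node: 6 branches. Total: 3 + 6 = 9.

9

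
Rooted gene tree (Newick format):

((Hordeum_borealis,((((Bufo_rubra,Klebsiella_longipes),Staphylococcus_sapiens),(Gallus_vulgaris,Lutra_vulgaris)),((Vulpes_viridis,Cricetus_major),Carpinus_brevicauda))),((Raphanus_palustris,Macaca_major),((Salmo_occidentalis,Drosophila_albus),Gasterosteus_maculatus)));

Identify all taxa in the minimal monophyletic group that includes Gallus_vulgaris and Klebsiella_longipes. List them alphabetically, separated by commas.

Bufo_rubra, Gallus_vulgaris, Klebsiella_longipes, Lutra_vulgaris, Staphylococcus_sapiens

Tracing Gallus_vulgaris: it sits inside (Gallus_vulgaris,Lutra_vulgaris).
Tracing Klebsiella_longipes: it sits inside (Bufo_rubra,Klebsiella_longipes).
The smallest clade enclosing both is (((Bufo_rubra,Klebsiella_longipes),Staphylococcus_sapiens),(Gallus_vulgaris,Lutra_vulgaris)); the answer is its 5 terminal taxa in alphabetical order.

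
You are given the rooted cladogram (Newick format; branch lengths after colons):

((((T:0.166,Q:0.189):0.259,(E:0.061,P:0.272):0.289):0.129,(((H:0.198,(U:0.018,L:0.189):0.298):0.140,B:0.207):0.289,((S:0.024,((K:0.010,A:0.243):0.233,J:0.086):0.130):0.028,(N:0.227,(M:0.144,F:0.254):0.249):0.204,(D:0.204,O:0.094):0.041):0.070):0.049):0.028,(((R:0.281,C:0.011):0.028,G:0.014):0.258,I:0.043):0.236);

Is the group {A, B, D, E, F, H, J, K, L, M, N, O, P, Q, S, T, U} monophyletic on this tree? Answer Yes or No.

The most recent common ancestor of these taxa subtends (((T,Q),(E,P)),(((H,(U,L)),B),((S,((K,A),J)),(N,(M,F)),(D,O)))).
That clade has exactly 17 tips — every listed taxon and nothing else — so the group is monophyletic.

Yes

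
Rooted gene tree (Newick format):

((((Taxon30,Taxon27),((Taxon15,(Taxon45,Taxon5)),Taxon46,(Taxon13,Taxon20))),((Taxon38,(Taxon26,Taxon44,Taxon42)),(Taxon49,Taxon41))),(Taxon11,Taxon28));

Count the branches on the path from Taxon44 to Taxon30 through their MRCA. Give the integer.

The MRCA of Taxon44 and Taxon30 is the node subtending (((Taxon30,Taxon27),((Taxon15,(Taxon45,Taxon5)),Taxon46,(Taxon13,Taxon20))),((Taxon38,(Taxon26,Taxon44,Taxon42)),(Taxon49,Taxon41))).
From Taxon44 up to that node: 4 branches. From Taxon30 up to the same node: 3 branches. Total: 4 + 3 = 7.

7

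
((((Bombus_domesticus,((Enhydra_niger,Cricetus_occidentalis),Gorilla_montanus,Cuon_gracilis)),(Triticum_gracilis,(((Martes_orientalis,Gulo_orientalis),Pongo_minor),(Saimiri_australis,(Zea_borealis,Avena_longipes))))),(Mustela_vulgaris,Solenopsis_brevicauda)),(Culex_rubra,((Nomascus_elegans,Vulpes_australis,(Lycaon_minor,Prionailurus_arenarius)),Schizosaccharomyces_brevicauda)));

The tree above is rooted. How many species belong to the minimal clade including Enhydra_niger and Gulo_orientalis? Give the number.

12

The MRCA of Enhydra_niger and Gulo_orientalis is the node subtending ((Bombus_domesticus,((Enhydra_niger,Cricetus_occidentalis),Gorilla_montanus,Cuon_gracilis)),(Triticum_gracilis,(((Martes_orientalis,Gulo_orientalis),Pongo_minor),(Saimiri_australis,(Zea_borealis,Avena_longipes))))).
That clade contains 12 terminal taxa: Avena_longipes, Bombus_domesticus, Cricetus_occidentalis, Cuon_gracilis, Enhydra_niger, Gorilla_montanus, Gulo_orientalis, Martes_orientalis, Pongo_minor, Saimiri_australis, Triticum_gracilis, Zea_borealis.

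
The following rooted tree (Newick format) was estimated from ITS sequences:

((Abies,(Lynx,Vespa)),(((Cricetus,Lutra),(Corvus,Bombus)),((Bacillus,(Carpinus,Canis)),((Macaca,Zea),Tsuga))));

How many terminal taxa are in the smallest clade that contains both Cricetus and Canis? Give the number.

10

The MRCA of Cricetus and Canis is the node subtending (((Cricetus,Lutra),(Corvus,Bombus)),((Bacillus,(Carpinus,Canis)),((Macaca,Zea),Tsuga))).
That clade contains 10 terminal taxa: Bacillus, Bombus, Canis, Carpinus, Corvus, Cricetus, Lutra, Macaca, Tsuga, Zea.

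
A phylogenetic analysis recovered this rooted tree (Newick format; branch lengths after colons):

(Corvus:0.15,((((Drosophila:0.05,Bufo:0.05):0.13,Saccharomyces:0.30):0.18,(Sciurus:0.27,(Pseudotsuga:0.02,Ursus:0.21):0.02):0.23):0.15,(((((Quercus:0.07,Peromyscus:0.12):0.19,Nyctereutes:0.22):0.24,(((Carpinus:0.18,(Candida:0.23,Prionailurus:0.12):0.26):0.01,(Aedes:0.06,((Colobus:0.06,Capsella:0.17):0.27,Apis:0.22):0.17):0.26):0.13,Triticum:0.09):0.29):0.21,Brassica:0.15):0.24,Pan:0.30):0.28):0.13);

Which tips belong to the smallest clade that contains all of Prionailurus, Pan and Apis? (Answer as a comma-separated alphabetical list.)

Tracing Prionailurus: it sits inside (Candida,Prionailurus).
Tracing Pan: it sits inside (((((Quercus,Peromyscus),Nyctereutes),(((Carpinus,(Candida,Prionailurus)),(Aedes,((Colobus,Capsella),Apis))),Triticum)),Brassica),Pan).
Tracing Apis: it sits inside ((Colobus,Capsella),Apis).
The smallest clade enclosing all 3 is (((((Quercus,Peromyscus),Nyctereutes),(((Carpinus,(Candida,Prionailurus)),(Aedes,((Colobus,Capsella),Apis))),Triticum)),Brassica),Pan); the answer is its 13 terminal taxa in alphabetical order.

Aedes, Apis, Brassica, Candida, Capsella, Carpinus, Colobus, Nyctereutes, Pan, Peromyscus, Prionailurus, Quercus, Triticum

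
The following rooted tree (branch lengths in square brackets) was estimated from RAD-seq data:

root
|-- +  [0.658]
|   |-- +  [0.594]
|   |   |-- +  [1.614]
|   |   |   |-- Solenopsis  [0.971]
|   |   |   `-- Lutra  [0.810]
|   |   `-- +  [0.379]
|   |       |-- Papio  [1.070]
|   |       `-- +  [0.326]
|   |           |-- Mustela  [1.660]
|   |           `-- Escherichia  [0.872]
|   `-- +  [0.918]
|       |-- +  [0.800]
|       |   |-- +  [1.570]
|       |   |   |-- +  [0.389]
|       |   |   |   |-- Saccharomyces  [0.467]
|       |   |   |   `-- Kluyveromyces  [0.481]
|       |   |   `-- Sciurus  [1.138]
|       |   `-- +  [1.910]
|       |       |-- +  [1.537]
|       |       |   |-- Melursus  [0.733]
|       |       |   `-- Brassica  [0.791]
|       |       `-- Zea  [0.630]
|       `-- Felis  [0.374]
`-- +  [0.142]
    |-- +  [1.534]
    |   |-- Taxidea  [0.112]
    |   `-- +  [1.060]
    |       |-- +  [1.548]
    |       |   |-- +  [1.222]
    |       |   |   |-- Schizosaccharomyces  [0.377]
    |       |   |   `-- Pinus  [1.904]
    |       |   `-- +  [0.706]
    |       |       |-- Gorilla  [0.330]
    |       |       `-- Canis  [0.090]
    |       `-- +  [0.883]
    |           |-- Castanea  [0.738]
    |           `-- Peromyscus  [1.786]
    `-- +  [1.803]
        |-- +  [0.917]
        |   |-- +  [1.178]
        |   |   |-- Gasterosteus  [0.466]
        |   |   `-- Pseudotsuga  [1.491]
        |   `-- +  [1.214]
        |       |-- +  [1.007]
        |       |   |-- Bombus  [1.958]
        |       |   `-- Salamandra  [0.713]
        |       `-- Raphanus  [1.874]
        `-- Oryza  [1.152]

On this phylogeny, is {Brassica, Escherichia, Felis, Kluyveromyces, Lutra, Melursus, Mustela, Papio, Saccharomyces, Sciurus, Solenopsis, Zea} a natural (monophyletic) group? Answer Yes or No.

Yes

The most recent common ancestor of these taxa subtends (((Solenopsis,Lutra),(Papio,(Mustela,Escherichia))),((((Saccharomyces,Kluyveromyces),Sciurus),((Melursus,Brassica),Zea)),Felis)).
That clade has exactly 12 tips — every listed taxon and nothing else — so the group is monophyletic.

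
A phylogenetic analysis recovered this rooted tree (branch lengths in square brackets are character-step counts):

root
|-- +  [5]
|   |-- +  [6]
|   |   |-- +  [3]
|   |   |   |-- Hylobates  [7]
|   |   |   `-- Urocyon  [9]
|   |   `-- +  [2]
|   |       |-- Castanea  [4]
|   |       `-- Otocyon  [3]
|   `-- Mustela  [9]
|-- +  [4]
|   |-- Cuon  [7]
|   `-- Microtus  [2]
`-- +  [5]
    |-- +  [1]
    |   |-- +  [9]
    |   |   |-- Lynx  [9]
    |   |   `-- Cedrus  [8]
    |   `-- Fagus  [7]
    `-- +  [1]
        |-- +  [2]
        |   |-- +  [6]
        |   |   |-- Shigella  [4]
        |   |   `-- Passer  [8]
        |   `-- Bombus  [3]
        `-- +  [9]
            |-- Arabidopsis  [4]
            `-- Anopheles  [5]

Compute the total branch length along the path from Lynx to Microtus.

30

The path runs Lynx → … → MRCA → … → Microtus; the MRCA is the root of the tree.
Branch lengths along that path: 9 + 9 + 1 + 5 + 4 + 2 = 30.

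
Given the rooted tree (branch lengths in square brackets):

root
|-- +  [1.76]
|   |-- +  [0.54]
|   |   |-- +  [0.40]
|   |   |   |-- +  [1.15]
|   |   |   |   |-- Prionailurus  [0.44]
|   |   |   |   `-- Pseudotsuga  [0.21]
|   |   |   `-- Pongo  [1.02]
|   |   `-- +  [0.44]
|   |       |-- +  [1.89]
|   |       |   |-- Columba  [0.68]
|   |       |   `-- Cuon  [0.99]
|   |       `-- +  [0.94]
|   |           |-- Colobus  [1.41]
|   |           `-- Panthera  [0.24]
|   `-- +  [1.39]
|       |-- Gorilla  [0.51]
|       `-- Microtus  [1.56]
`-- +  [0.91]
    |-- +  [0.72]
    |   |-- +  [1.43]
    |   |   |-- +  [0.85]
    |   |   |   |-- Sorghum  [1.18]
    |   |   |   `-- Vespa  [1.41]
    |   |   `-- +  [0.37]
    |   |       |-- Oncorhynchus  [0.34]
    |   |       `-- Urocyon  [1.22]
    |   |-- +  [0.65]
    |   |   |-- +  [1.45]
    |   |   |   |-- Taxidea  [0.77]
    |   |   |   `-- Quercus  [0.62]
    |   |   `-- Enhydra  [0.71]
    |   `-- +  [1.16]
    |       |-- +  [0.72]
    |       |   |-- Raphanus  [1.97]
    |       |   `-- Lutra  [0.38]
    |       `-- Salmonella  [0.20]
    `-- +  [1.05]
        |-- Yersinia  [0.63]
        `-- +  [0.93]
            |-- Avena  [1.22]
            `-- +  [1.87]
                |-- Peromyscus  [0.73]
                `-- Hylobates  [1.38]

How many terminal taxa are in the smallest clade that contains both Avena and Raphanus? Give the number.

14

The MRCA of Avena and Raphanus is the node subtending ((((Sorghum,Vespa),(Oncorhynchus,Urocyon)),((Taxidea,Quercus),Enhydra),((Raphanus,Lutra),Salmonella)),(Yersinia,(Avena,(Peromyscus,Hylobates)))).
That clade contains 14 terminal taxa: Avena, Enhydra, Hylobates, Lutra, Oncorhynchus, Peromyscus, Quercus, Raphanus, Salmonella, Sorghum, Taxidea, Urocyon, Vespa, Yersinia.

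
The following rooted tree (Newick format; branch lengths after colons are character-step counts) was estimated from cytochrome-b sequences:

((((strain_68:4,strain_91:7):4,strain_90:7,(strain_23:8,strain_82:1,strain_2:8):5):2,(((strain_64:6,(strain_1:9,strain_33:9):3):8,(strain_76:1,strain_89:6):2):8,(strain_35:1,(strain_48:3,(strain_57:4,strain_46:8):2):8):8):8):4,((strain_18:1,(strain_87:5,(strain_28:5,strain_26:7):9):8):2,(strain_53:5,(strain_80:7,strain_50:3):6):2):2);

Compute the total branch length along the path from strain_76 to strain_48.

The path runs strain_76 → … → MRCA → … → strain_48; the MRCA is the node subtending (((strain_64,(strain_1,strain_33)),(strain_76,strain_89)),(strain_35,(strain_48,(strain_57,strain_46)))).
Branch lengths along that path: 1 + 2 + 8 + 8 + 8 + 3 = 30.

30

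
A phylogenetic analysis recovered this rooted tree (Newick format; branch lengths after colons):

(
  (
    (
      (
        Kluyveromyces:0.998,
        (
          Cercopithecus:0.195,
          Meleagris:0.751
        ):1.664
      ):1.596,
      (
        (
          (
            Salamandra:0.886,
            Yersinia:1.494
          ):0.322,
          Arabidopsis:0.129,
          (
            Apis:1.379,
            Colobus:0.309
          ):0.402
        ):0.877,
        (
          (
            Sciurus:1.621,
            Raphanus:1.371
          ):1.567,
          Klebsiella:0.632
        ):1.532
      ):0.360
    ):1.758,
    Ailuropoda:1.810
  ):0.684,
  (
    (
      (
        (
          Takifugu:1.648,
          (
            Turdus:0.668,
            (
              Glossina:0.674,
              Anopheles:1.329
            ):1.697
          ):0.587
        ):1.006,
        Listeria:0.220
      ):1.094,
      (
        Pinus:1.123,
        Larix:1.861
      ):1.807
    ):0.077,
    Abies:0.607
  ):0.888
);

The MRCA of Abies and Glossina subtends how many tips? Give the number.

The MRCA of Abies and Glossina is the node subtending ((((Takifugu,(Turdus,(Glossina,Anopheles))),Listeria),(Pinus,Larix)),Abies).
That clade contains 8 terminal taxa: Abies, Anopheles, Glossina, Larix, Listeria, Pinus, Takifugu, Turdus.

8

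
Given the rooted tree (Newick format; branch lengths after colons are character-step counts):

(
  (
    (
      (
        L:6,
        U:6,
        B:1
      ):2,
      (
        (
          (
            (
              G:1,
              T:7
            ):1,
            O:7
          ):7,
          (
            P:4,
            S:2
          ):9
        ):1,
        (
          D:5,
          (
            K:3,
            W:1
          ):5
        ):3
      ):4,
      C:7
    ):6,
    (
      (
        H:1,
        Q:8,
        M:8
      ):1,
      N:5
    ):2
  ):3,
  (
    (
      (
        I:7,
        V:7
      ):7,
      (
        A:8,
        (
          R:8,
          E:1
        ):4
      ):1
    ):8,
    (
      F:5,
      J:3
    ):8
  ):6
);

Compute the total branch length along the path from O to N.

The path runs O → … → MRCA → … → N; the MRCA is the node subtending (((L,U,B),((((G,T),O),(P,S)),(D,(K,W))),C),((H,Q,M),N)).
Branch lengths along that path: 7 + 7 + 1 + 4 + 6 + 2 + 5 = 32.

32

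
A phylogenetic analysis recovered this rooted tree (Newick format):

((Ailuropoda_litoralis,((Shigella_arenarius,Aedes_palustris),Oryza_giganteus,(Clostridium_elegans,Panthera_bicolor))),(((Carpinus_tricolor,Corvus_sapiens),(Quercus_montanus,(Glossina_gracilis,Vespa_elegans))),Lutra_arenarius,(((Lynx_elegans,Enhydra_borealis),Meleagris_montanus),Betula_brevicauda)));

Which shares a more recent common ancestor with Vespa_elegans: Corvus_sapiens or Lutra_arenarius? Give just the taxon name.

The MRCA of Vespa_elegans and Corvus_sapiens subtends ((Carpinus_tricolor,Corvus_sapiens),(Quercus_montanus,(Glossina_gracilis,Vespa_elegans))) (5 taxa).
The MRCA of Vespa_elegans and Lutra_arenarius subtends (((Carpinus_tricolor,Corvus_sapiens),(Quercus_montanus,(Glossina_gracilis,Vespa_elegans))),Lutra_arenarius,(((Lynx_elegans,Enhydra_borealis),Meleagris_montanus),Betula_brevicauda)) (10 taxa).
The first is nested inside the second, so Vespa_elegans shares a more recent common ancestor with Corvus_sapiens.

Corvus_sapiens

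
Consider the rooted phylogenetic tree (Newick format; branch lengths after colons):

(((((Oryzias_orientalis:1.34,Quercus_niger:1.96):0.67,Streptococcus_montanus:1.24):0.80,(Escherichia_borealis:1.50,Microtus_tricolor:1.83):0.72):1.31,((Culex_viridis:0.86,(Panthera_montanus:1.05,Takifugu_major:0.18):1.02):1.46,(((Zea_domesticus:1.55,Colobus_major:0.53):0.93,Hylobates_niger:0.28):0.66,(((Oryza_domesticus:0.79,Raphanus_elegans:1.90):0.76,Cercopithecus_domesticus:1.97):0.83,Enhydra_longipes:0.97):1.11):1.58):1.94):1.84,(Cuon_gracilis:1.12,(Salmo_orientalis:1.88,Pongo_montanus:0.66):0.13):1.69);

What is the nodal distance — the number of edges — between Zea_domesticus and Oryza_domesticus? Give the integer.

The MRCA of Zea_domesticus and Oryza_domesticus is the node subtending (((Zea_domesticus,Colobus_major),Hylobates_niger),(((Oryza_domesticus,Raphanus_elegans),Cercopithecus_domesticus),Enhydra_longipes)).
From Zea_domesticus up to that node: 3 branches. From Oryza_domesticus up to the same node: 4 branches. Total: 3 + 4 = 7.

7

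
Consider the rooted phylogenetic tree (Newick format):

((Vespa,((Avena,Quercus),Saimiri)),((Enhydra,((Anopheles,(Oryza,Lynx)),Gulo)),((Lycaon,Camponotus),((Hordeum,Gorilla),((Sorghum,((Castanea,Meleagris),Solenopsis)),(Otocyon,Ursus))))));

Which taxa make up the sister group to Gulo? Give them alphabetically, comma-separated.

Anopheles, Lynx, Oryza

Gulo attaches to the tree at the node subtending ((Anopheles,(Oryza,Lynx)),Gulo).
The other lineage descending from that same node — the sister group — is (Anopheles,(Oryza,Lynx)); its 3 tips in alphabetical order are the answer.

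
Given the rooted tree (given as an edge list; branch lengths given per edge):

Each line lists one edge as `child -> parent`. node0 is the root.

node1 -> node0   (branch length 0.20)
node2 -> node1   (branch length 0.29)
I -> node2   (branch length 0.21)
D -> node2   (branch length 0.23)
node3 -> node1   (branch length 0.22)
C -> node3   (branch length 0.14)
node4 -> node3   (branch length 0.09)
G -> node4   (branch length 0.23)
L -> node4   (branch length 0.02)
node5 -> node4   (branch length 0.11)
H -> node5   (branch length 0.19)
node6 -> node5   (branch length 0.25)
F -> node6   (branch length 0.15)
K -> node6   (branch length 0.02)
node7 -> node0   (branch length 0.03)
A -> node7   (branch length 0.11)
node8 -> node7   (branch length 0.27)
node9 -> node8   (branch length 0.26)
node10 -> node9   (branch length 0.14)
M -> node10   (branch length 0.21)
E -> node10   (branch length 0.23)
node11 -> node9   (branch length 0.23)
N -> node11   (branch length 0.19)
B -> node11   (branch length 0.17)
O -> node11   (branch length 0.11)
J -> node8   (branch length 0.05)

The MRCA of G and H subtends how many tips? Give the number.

The MRCA of G and H is the node subtending (G,L,(H,(F,K))).
That clade contains 5 terminal taxa: F, G, H, K, L.

5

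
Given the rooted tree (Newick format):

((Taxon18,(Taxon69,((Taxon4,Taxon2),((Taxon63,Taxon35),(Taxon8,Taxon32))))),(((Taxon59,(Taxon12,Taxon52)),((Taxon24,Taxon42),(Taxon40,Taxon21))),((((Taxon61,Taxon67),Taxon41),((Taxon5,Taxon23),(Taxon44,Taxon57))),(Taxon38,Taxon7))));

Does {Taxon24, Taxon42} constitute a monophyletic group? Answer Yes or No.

Yes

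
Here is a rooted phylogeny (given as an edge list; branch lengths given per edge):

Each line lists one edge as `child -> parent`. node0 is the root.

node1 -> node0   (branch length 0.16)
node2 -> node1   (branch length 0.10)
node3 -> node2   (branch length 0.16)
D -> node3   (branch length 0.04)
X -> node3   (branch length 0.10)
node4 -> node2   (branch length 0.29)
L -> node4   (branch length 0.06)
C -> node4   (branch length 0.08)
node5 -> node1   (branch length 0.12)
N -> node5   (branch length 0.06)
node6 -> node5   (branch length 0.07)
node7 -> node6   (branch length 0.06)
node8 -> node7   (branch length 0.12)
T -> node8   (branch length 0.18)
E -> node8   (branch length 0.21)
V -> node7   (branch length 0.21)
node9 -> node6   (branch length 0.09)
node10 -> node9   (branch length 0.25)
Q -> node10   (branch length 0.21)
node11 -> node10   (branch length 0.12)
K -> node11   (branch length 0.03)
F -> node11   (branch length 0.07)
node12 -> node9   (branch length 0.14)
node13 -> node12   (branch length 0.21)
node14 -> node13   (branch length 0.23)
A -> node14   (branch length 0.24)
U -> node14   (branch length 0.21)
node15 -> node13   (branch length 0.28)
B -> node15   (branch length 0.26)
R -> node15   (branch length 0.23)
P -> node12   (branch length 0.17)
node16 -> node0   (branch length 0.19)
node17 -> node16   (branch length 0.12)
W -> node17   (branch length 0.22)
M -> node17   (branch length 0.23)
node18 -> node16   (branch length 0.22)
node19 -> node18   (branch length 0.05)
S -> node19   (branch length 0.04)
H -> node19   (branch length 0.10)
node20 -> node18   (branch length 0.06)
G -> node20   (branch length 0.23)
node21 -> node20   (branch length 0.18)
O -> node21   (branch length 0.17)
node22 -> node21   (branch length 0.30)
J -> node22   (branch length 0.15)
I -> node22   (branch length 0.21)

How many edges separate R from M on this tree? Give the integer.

The MRCA of R and M is the root of the tree.
From R up to that node: 8 branches. From M up to the same node: 3 branches. Total: 8 + 3 = 11.

11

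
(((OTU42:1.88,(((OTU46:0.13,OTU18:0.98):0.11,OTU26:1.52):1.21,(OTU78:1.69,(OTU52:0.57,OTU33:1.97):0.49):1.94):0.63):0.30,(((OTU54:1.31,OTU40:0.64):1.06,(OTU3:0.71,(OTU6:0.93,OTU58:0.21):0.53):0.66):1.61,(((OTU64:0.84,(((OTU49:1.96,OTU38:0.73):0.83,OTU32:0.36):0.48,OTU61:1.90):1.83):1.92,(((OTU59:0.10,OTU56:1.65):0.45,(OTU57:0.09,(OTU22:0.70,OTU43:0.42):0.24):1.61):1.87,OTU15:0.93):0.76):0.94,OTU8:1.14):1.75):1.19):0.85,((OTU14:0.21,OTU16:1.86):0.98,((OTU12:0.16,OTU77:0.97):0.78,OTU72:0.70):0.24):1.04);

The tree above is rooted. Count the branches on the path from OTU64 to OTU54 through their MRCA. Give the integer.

7

The MRCA of OTU64 and OTU54 is the node subtending (((OTU54,OTU40),(OTU3,(OTU6,OTU58))),(((OTU64,(((OTU49,OTU38),OTU32),OTU61)),(((OTU59,OTU56),(OTU57,(OTU22,OTU43))),OTU15)),OTU8)).
From OTU64 up to that node: 4 branches. From OTU54 up to the same node: 3 branches. Total: 4 + 3 = 7.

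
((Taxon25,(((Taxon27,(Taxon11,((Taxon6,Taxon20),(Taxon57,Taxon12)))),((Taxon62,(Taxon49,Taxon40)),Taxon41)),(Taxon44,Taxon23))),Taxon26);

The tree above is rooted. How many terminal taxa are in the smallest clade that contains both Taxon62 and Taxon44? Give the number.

The MRCA of Taxon62 and Taxon44 is the node subtending (((Taxon27,(Taxon11,((Taxon6,Taxon20),(Taxon57,Taxon12)))),((Taxon62,(Taxon49,Taxon40)),Taxon41)),(Taxon44,Taxon23)).
That clade contains 12 terminal taxa: Taxon11, Taxon12, Taxon20, Taxon23, Taxon27, Taxon40, Taxon41, Taxon44, Taxon49, Taxon57, Taxon6, Taxon62.

12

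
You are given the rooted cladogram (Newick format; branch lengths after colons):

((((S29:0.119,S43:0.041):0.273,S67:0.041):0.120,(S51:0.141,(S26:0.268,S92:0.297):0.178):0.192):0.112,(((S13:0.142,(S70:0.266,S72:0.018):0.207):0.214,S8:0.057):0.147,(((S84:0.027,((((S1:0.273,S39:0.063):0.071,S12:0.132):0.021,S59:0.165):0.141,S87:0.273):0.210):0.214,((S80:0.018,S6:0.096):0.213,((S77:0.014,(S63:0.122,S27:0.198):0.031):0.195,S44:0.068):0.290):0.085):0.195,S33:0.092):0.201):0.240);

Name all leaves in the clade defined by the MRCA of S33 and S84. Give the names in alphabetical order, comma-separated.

Tracing S33: it sits inside (((S84,((((S1,S39),S12),S59),S87)),((S80,S6),((S77,(S63,S27)),S44))),S33).
Tracing S84: it sits inside (S84,((((S1,S39),S12),S59),S87)).
The smallest clade enclosing both is (((S84,((((S1,S39),S12),S59),S87)),((S80,S6),((S77,(S63,S27)),S44))),S33); the answer is its 13 terminal taxa in alphabetical order.

S1, S12, S27, S33, S39, S44, S59, S6, S63, S77, S80, S84, S87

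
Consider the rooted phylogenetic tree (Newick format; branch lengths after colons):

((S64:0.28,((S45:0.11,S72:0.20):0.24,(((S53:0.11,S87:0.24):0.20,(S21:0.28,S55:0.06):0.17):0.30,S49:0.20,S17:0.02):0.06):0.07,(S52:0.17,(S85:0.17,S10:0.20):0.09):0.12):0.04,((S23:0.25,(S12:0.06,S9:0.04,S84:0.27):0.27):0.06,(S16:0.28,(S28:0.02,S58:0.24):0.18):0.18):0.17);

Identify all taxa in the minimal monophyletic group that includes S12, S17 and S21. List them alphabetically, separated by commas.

S10, S12, S16, S17, S21, S23, S28, S45, S49, S52, S53, S55, S58, S64, S72, S84, S85, S87, S9

Tracing S12: it sits inside (S12,S9,S84).
Tracing S17: it sits inside (((S53,S87),(S21,S55)),S49,S17).
Tracing S21: it sits inside (S21,S55).
The smallest clade enclosing all 3 is the whole tree (their MRCA is the root), so the answer is all 19 tips in alphabetical order.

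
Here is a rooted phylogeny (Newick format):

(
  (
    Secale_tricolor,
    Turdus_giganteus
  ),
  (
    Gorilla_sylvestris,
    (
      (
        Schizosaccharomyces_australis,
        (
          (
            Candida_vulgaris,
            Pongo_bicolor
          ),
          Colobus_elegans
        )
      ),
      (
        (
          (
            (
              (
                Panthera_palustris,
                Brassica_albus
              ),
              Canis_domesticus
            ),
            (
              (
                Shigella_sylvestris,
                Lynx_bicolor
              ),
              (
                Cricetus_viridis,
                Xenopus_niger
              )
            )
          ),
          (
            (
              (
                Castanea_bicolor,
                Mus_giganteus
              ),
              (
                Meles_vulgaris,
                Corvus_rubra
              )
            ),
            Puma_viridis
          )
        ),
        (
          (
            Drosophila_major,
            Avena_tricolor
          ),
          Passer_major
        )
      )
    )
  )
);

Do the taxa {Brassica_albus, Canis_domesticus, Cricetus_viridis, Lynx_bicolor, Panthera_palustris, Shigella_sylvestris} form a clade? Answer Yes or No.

The MRCA of the listed taxa subtends (((Panthera_palustris,Brassica_albus),Canis_domesticus),((Shigella_sylvestris,Lynx_bicolor),(Cricetus_viridis,Xenopus_niger))).
That clade also contains Xenopus_niger, which is not in the proposed group, so the group is not monophyletic.

No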